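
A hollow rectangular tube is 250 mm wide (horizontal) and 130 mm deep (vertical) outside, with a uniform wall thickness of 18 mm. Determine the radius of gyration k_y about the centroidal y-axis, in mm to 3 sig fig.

Treat the section as a set of non-overlapping primitives; coordinates are from the bounding-box lower-left.
Outer rectangle: 250 × 130, A = 32 500 mm², x = 125 mm, Ī = 169 270 833 mm⁴.
Inner void (subtracted): 214 × 94, A = 20 116 mm², x = 125 mm, Ī = 76 769 361 mm⁴.
By symmetry the centroid is at mid-width, x̄ = 125 mm.
All pieces are centred on the centroidal y-axis, so I = ΣĪ (holes subtracted) = 92 501 472 mm⁴.
Radius of gyration: k = √(I/A) = √(92 501 472 / 12 384) = 86.426 mm.

k_y ≈ 86.4 mm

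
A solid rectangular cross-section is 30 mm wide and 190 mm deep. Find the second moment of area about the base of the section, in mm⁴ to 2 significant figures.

The section: 30 × 190, A = 5 700 mm², y = 95 mm, Ī = 17 147 500 mm⁴.
Transfer it to a horizontal axis along the bottom face using Ī + A·d² with d = y − 0:
  the section: d = 95 mm → contributes +68 590 000 mm⁴
Total I = 68 590 000 mm⁴.

I_base ≈ 6.9 × 10⁷ mm⁴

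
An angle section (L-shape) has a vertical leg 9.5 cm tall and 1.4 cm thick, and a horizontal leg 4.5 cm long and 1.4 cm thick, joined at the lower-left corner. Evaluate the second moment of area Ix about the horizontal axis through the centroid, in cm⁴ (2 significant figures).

Break the section into simple shapes (no overlaps), measuring from the bottom-left corner of the bounding box.
Vertical leg: 1.4 × 9.5, A = 13.3 cm², y = 4.75 cm, Ī = 100 cm⁴.
Horizontal leg (remainder): 3.1 × 1.4, A = 4.34 cm², y = 0.7 cm, Ī = 0.7089 cm⁴.
Centroid: ȳ = ΣA·y / ΣA = 3.754 cm.
Transfer each piece to the horizontal axis through the centroid using Ī + A·d² with d = y − 3.754:
  vertical leg: d = 0.9964 cm → contributes +113.2 cm⁴
  horizontal leg (remainder): d = -3.054 cm → contributes +41.18 cm⁴
Total I = 154.4 cm⁴.

Ix ≈ 150 cm⁴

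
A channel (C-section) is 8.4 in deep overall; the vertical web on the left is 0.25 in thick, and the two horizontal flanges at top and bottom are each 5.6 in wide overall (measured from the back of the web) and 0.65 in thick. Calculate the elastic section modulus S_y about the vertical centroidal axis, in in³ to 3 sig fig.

S_y ≈ 8.80 in³

Decompose the section into non-overlapping parts with the origin at the bottom-left of its bounding rectangle.
Web: 0.25 × 8.4, A = 2.1 in², x = 0.125 in, Ī = 0.010938 in⁴.
Top flange (beyond web): 5.35 × 0.65, A = 3.4775 in², x = 2.925 in, Ī = 8.2946 in⁴.
Bottom flange (beyond web): 5.35 × 0.65, A = 3.4775 in², x = 2.925 in, Ī = 8.2946 in⁴.
Centroid: x̄ = ΣA·x / ΣA = 2.2756 in.
Transfer each piece to the vertical centroidal axis using Ī + A·d² with d = x − 2.2756:
  web: d = -2.1506 in → contributes +9.7239 in⁴
  top flange (beyond web): d = 0.64936 in → contributes +9.7609 in⁴
  bottom flange (beyond web): d = 0.64936 in → contributes +9.7609 in⁴
Total I = 29.246 in⁴.
Extreme fibre distance c = 3.3244 in; S = I/c = 8.7974 in³.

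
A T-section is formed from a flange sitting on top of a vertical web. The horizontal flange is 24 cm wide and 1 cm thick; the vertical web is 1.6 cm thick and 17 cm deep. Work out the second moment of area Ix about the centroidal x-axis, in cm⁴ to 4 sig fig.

Decompose the section into non-overlapping parts with the origin at the bottom-left of its bounding rectangle.
Flange: 24 × 1, A = 24 cm², y = 17.5 cm, Ī = 2 cm⁴.
Web: 1.6 × 17, A = 27.2 cm², y = 8.5 cm, Ī = 655.067 cm⁴.
Centroid: ȳ = ΣA·y / ΣA = 12.7188 cm.
Transfer each piece to the centroidal x-axis using Ī + A·d² with d = y − 12.7188:
  flange: d = 4.78125 cm → contributes +550.648 cm⁴
  web: d = -4.21875 cm → contributes +1139.17 cm⁴
Total I = 1689.82 cm⁴.

Ix ≈ 1690 cm⁴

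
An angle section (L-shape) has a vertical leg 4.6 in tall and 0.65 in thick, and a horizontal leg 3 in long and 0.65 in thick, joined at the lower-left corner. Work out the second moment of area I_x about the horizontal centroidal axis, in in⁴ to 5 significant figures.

Split into non-overlapping primitives; take the origin at the lower-left of the bounding box.
Vertical leg: 0.65 × 4.6, A = 2.99 in², y = 2.3 in, Ī = 5.272367 in⁴.
Horizontal leg (remainder): 2.35 × 0.65, A = 1.5275 in², y = 0.325 in, Ī = 0.05378073 in⁴.
Centroid: ȳ = ΣA·y / ΣA = 1.632194 in.
Transfer each piece to the horizontal centroidal axis using Ī + A·d² with d = y − 1.632194:
  vertical leg: d = 0.6678058 in → contributes +6.605801 in⁴
  horizontal leg (remainder): d = -1.307194 in → contributes +2.663907 in⁴
Total I = 9.269707 in⁴.

I_x ≈ 9.2697 in⁴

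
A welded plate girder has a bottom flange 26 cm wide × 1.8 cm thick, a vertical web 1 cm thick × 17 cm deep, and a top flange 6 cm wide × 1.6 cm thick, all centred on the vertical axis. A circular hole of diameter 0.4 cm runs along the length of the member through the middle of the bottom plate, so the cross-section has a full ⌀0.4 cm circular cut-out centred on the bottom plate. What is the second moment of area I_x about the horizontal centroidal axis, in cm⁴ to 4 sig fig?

I_x ≈ 3712 cm⁴

Decompose the section into non-overlapping parts with the origin at the bottom-left of its bounding rectangle.
Bottom plate: 26 × 1.8, A = 46.8 cm², y = 0.9 cm, Ī = 12.636 cm⁴.
Web plate: 1 × 17, A = 17 cm², y = 10.3 cm, Ī = 409.417 cm⁴.
Top plate: 6 × 1.6, A = 9.6 cm², y = 19.6 cm, Ī = 2.048 cm⁴.
Hole (subtracted): ⌀0.4, A = 0.125664 cm², y = 0.9 cm, Ī = 0.00125664 cm⁴.
Centroid: ȳ = ΣA·y / ΣA = 5.53082 cm.
Transfer each piece to the horizontal centroidal axis using Ī + A·d² with d = y − 5.53082:
  bottom plate: d = -4.63082 cm → contributes +1016.24 cm⁴
  web plate: d = 4.76918 cm → contributes +796.084 cm⁴
  top plate: d = 14.0692 cm → contributes +1902.29 cm⁴
  hole: d = -4.63082 cm → contributes −2.69605 cm⁴
Total I = 3711.91 cm⁴.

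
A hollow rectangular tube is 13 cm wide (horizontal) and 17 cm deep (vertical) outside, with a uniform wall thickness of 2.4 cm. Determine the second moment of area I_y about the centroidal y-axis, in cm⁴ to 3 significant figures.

I_y ≈ 2550 cm⁴

Break the section into simple shapes (no overlaps), measuring from the bottom-left corner of the bounding box.
Outer rectangle: 13 × 17, A = 221 cm², x = 6.5 cm, Ī = 3112.4 cm⁴.
Inner void (subtracted): 8.2 × 12.2, A = 100.04 cm², x = 6.5 cm, Ī = 560.56 cm⁴.
By symmetry the centroid is at mid-width, x̄ = 6.5 cm.
All pieces are centred on the centroidal y-axis, so I = ΣĪ (holes subtracted) = 2551.9 cm⁴.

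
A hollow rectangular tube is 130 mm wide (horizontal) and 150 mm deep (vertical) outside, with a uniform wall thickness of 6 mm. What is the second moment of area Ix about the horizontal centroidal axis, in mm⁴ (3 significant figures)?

Decompose the section into non-overlapping parts with the origin at the bottom-left of its bounding rectangle.
Outer rectangle: 130 × 150, A = 19 500 mm², y = 75 mm, Ī = 36 562 500 mm⁴.
Inner void (subtracted): 118 × 138, A = 16 284 mm², y = 75 mm, Ī = 25 842 708 mm⁴.
By symmetry the centroid is at mid-height, ȳ = 75 mm.
All pieces are centred on the horizontal centroidal axis, so I = ΣĪ (holes subtracted) = 10 719 792 mm⁴.

Ix ≈ 1.07 × 10⁷ mm⁴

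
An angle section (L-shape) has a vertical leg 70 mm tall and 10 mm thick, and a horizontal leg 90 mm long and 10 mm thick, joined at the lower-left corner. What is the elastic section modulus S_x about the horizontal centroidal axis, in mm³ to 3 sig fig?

S_x ≈ 1.23 × 10⁴ mm³

Break the section into simple shapes (no overlaps), measuring from the bottom-left corner of the bounding box.
Vertical leg: 10 × 70, A = 700 mm², y = 35 mm, Ī = 285 833 mm⁴.
Horizontal leg (remainder): 80 × 10, A = 800 mm², y = 5 mm, Ī = 6666.7 mm⁴.
Centroid: ȳ = ΣA·y / ΣA = 19 mm.
Transfer each piece to the horizontal centroidal axis using Ī + A·d² with d = y − 19:
  vertical leg: d = 16 mm → contributes +465 033 mm⁴
  horizontal leg (remainder): d = -14 mm → contributes +163 467 mm⁴
Total I = 628 500 mm⁴.
Extreme fibre distance c = 51 mm; S = I/c = 12 324 mm³.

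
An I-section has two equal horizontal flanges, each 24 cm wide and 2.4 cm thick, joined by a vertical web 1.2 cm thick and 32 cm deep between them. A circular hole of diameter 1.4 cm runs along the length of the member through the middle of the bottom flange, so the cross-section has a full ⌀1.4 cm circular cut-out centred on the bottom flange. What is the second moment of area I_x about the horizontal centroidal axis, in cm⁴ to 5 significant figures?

I_x ≈ 3.6953 × 10⁴ cm⁴

Break the section into simple shapes (no overlaps), measuring from the bottom-left corner of the bounding box.
Bottom flange: 24 × 2.4, A = 57.6 cm², y = 1.2 cm, Ī = 27.648 cm⁴.
Web: 1.2 × 32, A = 38.4 cm², y = 18.4 cm, Ī = 3276.8 cm⁴.
Top flange: 24 × 2.4, A = 57.6 cm², y = 35.6 cm, Ī = 27.648 cm⁴.
Hole (subtracted): ⌀1.4, A = 1.53938 cm², y = 1.2 cm, Ī = 0.1885741 cm⁴.
Centroid: ȳ = ΣA·y / ΣA = 18.57412 cm.
Transfer each piece to the horizontal centroidal axis using Ī + A·d² with d = y − 18.57412:
  bottom flange: d = -17.37412 cm → contributes +17414.79 cm⁴
  web: d = -0.1741236 cm → contributes +3277.964 cm⁴
  top flange: d = 17.02588 cm → contributes +16724.76 cm⁴
  hole: d = -17.37412 cm → contributes −464.8662 cm⁴
Total I = 36952.65 cm⁴.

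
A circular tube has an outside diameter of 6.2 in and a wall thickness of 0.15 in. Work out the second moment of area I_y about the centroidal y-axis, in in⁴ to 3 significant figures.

Decompose the section into non-overlapping parts with the origin at the bottom-left of its bounding rectangle.
Outer circle: ⌀6.2, A = 30.191 in², x = 3.1 in, Ī = 72.533 in⁴.
Bore (subtracted): ⌀5.9, A = 27.34 in², x = 3.1 in, Ī = 59.481 in⁴.
By symmetry the centroid is at mid-width, x̄ = 3.1 in.
All pieces are centred on the centroidal y-axis, so I = ΣĪ (holes subtracted) = 13.052 in⁴.

I_y ≈ 13.1 in⁴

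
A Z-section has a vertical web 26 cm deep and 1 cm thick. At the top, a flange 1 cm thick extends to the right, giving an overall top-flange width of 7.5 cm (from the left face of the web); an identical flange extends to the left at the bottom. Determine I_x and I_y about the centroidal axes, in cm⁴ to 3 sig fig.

Treat the section as a set of non-overlapping primitives; coordinates are from the bounding-box lower-left.
Web: 1 × 26, A = 26 cm², y = 13 cm, Ī = 1464.7 cm⁴.
Top flange (beyond web): 6.5 × 1, A = 6.5 cm², y = 25.5 cm, Ī = 0.54167 cm⁴.
Bottom flange (beyond web): 6.5 × 1, A = 6.5 cm², y = 0.5 cm, Ī = 0.54167 cm⁴.
Centroid: ȳ = ΣA·y / ΣA = 13 cm.
Transfer each piece to the centroidal x-axis using Ī + A·d² with d = y − 13:
  web: d = 0 cm → contributes +1464.7 cm⁴
  top flange (beyond web): d = 12.5 cm → contributes +1016.2 cm⁴
  bottom flange (beyond web): d = -12.5 cm → contributes +1016.2 cm⁴
Total I = 3 497 cm⁴.
For the y-axis: x̄ = 7 cm.
Repeating about the centroidal y-axis gives I_y = 230.75 cm⁴.

I_x ≈ 3500 cm⁴, I_y ≈ 231 cm⁴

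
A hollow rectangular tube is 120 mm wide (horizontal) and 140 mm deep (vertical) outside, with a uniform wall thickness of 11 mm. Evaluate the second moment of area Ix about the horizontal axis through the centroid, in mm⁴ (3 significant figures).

Ix ≈ 1.40 × 10⁷ mm⁴

Treat the section as a set of non-overlapping primitives; coordinates are from the bounding-box lower-left.
Outer rectangle: 120 × 140, A = 16 800 mm², y = 70 mm, Ī = 27 440 000 mm⁴.
Inner void (subtracted): 98 × 118, A = 11 564 mm², y = 70 mm, Ī = 13 418 095 mm⁴.
By symmetry the centroid is at mid-height, ȳ = 70 mm.
All pieces are centred on the horizontal axis through the centroid, so I = ΣĪ (holes subtracted) = 14 021 905 mm⁴.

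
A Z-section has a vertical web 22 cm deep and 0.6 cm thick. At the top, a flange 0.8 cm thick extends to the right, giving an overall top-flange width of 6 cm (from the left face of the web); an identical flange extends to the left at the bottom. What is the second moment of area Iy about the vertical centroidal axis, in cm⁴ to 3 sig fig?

Iy ≈ 99.2 cm⁴

Decompose the section into non-overlapping parts with the origin at the bottom-left of its bounding rectangle.
Web: 0.6 × 22, A = 13.2 cm², x = 5.7 cm, Ī = 0.396 cm⁴.
Top flange (beyond web): 5.4 × 0.8, A = 4.32 cm², x = 8.7 cm, Ī = 10.498 cm⁴.
Bottom flange (beyond web): 5.4 × 0.8, A = 4.32 cm², x = 2.7 cm, Ī = 10.498 cm⁴.
Centroid: x̄ = ΣA·x / ΣA = 5.7 cm.
Transfer each piece to the vertical centroidal axis using Ī + A·d² with d = x − 5.7:
  web: d = 0 cm → contributes +0.396 cm⁴
  top flange (beyond web): d = 3 cm → contributes +49.378 cm⁴
  bottom flange (beyond web): d = -3 cm → contributes +49.378 cm⁴
Total I = 99.151 cm⁴.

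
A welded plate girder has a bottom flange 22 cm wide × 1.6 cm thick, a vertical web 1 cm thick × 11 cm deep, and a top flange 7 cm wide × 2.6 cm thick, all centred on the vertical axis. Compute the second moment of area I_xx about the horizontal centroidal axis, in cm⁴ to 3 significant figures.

I_xx ≈ 2220 cm⁴

Split into non-overlapping primitives; take the origin at the lower-left of the bounding box.
Bottom plate: 22 × 1.6, A = 35.2 cm², y = 0.8 cm, Ī = 7.5093 cm⁴.
Web plate: 1 × 11, A = 11 cm², y = 7.1 cm, Ī = 110.92 cm⁴.
Top plate: 7 × 2.6, A = 18.2 cm², y = 13.9 cm, Ī = 10.253 cm⁴.
Centroid: ȳ = ΣA·y / ΣA = 5.5783 cm.
Transfer each piece to the horizontal centroidal axis using Ī + A·d² with d = y − 5.5783:
  bottom plate: d = -4.7783 cm → contributes +811.19 cm⁴
  web plate: d = 1.5217 cm → contributes +136.39 cm⁴
  top plate: d = 8.3217 cm → contributes +1270.6 cm⁴
Total I = 2218.2 cm⁴.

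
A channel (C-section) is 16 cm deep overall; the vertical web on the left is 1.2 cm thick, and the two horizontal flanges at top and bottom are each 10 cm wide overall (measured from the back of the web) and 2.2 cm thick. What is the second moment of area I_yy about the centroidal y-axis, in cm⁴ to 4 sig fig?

Break the section into simple shapes (no overlaps), measuring from the bottom-left corner of the bounding box.
Web: 1.2 × 16, A = 19.2 cm², x = 0.6 cm, Ī = 2.304 cm⁴.
Top flange (beyond web): 8.8 × 2.2, A = 19.36 cm², x = 5.6 cm, Ī = 124.937 cm⁴.
Bottom flange (beyond web): 8.8 × 2.2, A = 19.36 cm², x = 5.6 cm, Ī = 124.937 cm⁴.
Centroid: x̄ = ΣA·x / ΣA = 3.94254 cm.
Transfer each piece to the centroidal y-axis using Ī + A·d² with d = x − 3.94254:
  web: d = -3.34254 cm → contributes +216.818 cm⁴
  top flange (beyond web): d = 1.65746 cm → contributes +178.122 cm⁴
  bottom flange (beyond web): d = 1.65746 cm → contributes +178.122 cm⁴
Total I = 573.061 cm⁴.

I_yy ≈ 573.1 cm⁴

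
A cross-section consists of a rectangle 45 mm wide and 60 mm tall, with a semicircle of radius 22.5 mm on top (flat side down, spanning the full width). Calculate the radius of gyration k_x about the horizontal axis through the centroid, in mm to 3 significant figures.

k_x ≈ 22.7 mm

Split into non-overlapping primitives; take the origin at the lower-left of the bounding box.
Rectangular body: 45 × 60, A = 2 700 mm², y = 30 mm, Ī = 810 000 mm⁴.
Semicircular cap: semicircle r = 22.5, A = 795.22 mm², y = 69.549 mm, Ī = 28 130 mm⁴.
Centroid: ȳ = ΣA·y / ΣA = 38.998 mm.
Transfer each piece to the horizontal axis through the centroid using Ī + A·d² with d = y − 38.998:
  rectangular body: d = -8.9981 mm → contributes +1 028 607 mm⁴
  semicircular cap: d = 30.551 mm → contributes +770 366 mm⁴
Total I = 1 798 972 mm⁴.
Radius of gyration: k = √(I/A) = √(1 798 972 / 3495.2) = 22.687 mm.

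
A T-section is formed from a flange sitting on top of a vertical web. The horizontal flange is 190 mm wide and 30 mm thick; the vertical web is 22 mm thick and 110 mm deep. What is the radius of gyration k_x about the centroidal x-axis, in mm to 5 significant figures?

k_x ≈ 37.125 mm

Break the section into simple shapes (no overlaps), measuring from the bottom-left corner of the bounding box.
Flange: 190 × 30, A = 5 700 mm², y = 125 mm, Ī = 427 500 mm⁴.
Web: 22 × 110, A = 2 420 mm², y = 55 mm, Ī = 2 440 167 mm⁴.
Centroid: ȳ = ΣA·y / ΣA = 104.1379 mm.
Transfer each piece to the centroidal x-axis using Ī + A·d² with d = y − 104.1379:
  flange: d = 20.86207 mm → contributes +2 908 288 mm⁴
  web: d = -49.13793 mm → contributes +8 283 344 mm⁴
Total I = 11 191 632 mm⁴.
Radius of gyration: k = √(I/A) = √(11 191 632 / 8 120) = 37.12519 mm.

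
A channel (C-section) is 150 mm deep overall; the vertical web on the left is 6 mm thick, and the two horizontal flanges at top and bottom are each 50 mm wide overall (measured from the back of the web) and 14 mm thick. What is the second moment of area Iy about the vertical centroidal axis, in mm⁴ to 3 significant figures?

Iy ≈ 5.27 × 10⁵ mm⁴

Split into non-overlapping primitives; take the origin at the lower-left of the bounding box.
Web: 6 × 150, A = 900 mm², x = 3 mm, Ī = 2 700 mm⁴.
Top flange (beyond web): 44 × 14, A = 616 mm², x = 28 mm, Ī = 99 381 mm⁴.
Bottom flange (beyond web): 44 × 14, A = 616 mm², x = 28 mm, Ī = 99 381 mm⁴.
Centroid: x̄ = ΣA·x / ΣA = 17.447 mm.
Transfer each piece to the vertical centroidal axis using Ī + A·d² with d = x − 17.447:
  web: d = -14.447 mm → contributes +190 532 mm⁴
  top flange (beyond web): d = 10.553 mm → contributes +167 989 mm⁴
  bottom flange (beyond web): d = 10.553 mm → contributes +167 989 mm⁴
Total I = 526 510 mm⁴.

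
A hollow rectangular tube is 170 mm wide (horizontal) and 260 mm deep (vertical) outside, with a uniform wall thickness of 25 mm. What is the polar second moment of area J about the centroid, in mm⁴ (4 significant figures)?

J ≈ 2.326 × 10⁸ mm⁴

Break the section into simple shapes (no overlaps), measuring from the bottom-left corner of the bounding box.
Outer rectangle: 170 × 260, A = 44 200 mm², y = 130 mm, Ī = 248 993 333 mm⁴.
Inner void (subtracted): 120 × 210, A = 25 200 mm², y = 130 mm, Ī = 92 610 000 mm⁴.
By symmetry the centroid is at mid-height, ȳ = 130 mm.
All pieces are centred on the centroidal x-axis, so I = ΣĪ (holes subtracted) = 156 383 333 mm⁴.
Repeating about the centroidal y-axis gives I_y = 76 208 333 mm⁴.
Polar second moment: J = I_x + I_y = 232 591 667 mm⁴.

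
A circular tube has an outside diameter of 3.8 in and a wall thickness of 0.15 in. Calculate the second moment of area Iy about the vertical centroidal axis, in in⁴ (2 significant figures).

Break the section into simple shapes (no overlaps), measuring from the bottom-left corner of the bounding box.
Outer circle: ⌀3.8, A = 11.34 in², x = 1.9 in, Ī = 10.24 in⁴.
Bore (subtracted): ⌀3.5, A = 9.621 in², x = 1.9 in, Ī = 7.366 in⁴.
By symmetry the centroid is at mid-width, x̄ = 1.9 in.
All pieces are centred on the vertical centroidal axis, so I = ΣĪ (holes subtracted) = 2.869 in⁴.

Iy ≈ 2.9 in⁴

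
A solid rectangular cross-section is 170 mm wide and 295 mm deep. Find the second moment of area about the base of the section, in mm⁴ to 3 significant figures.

The section: 170 × 295, A = 50 150 mm², y = 147.5 mm, Ī = 363 691 979 mm⁴.
Transfer it to the base of the section using Ī + A·d² with d = y − 0:
  the section: d = 147.5 mm → contributes +1 454 767 917 mm⁴
Total I = 1 454 767 917 mm⁴.

I_base ≈ 1.45 × 10⁹ mm⁴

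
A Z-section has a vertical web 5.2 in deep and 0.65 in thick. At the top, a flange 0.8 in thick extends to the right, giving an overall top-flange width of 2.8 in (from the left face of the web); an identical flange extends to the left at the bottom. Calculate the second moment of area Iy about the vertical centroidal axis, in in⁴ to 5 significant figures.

Iy ≈ 8.1865 in⁴

Decompose the section into non-overlapping parts with the origin at the bottom-left of its bounding rectangle.
Web: 0.65 × 5.2, A = 3.38 in², x = 2.475 in, Ī = 0.1190042 in⁴.
Top flange (beyond web): 2.15 × 0.8, A = 1.72 in², x = 3.875 in, Ī = 0.6625583 in⁴.
Bottom flange (beyond web): 2.15 × 0.8, A = 1.72 in², x = 1.075 in, Ī = 0.6625583 in⁴.
Centroid: x̄ = ΣA·x / ΣA = 2.475 in.
Transfer each piece to the vertical centroidal axis using Ī + A·d² with d = x − 2.475:
  web: d = 0 in → contributes +0.1190042 in⁴
  top flange (beyond web): d = 1.4 in → contributes +4.033758 in⁴
  bottom flange (beyond web): d = -1.4 in → contributes +4.033758 in⁴
Total I = 8.186521 in⁴.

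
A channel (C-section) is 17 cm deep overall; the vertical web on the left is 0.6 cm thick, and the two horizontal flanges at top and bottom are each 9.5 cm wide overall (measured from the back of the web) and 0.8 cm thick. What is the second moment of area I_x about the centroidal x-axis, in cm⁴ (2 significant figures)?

Split into non-overlapping primitives; take the origin at the lower-left of the bounding box.
Web: 0.6 × 17, A = 10.2 cm², y = 8.5 cm, Ī = 245.7 cm⁴.
Top flange (beyond web): 8.9 × 0.8, A = 7.12 cm², y = 16.6 cm, Ī = 0.3797 cm⁴.
Bottom flange (beyond web): 8.9 × 0.8, A = 7.12 cm², y = 0.4 cm, Ī = 0.3797 cm⁴.
By symmetry the centroid is at mid-height, ȳ = 8.5 cm.
Transfer each piece to the centroidal x-axis using Ī + A·d² with d = y − 8.5:
  web: d = 0 cm → contributes +245.7 cm⁴
  top flange (beyond web): d = 8.1 cm → contributes +467.5 cm⁴
  bottom flange (beyond web): d = -8.1 cm → contributes +467.5 cm⁴
Total I = 1 181 cm⁴.

I_x ≈ 1200 cm⁴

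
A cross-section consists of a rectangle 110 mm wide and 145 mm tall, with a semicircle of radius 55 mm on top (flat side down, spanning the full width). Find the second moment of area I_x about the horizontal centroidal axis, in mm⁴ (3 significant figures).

Treat the section as a set of non-overlapping primitives; coordinates are from the bounding-box lower-left.
Rectangular body: 110 × 145, A = 15 950 mm², y = 72.5 mm, Ī = 27 945 729 mm⁴.
Semicircular cap: semicircle r = 55, A = 4751.7 mm², y = 168.34 mm, Ī = 1 004 345 mm⁴.
Centroid: ȳ = ΣA·y / ΣA = 94.499 mm.
Transfer each piece to the horizontal centroidal axis using Ī + A·d² with d = y − 94.499:
  rectangular body: d = -21.999 mm → contributes +35 664 697 mm⁴
  semicircular cap: d = 73.844 mm → contributes +26 914 776 mm⁴
Total I = 62 579 473 mm⁴.

I_x ≈ 6.26 × 10⁷ mm⁴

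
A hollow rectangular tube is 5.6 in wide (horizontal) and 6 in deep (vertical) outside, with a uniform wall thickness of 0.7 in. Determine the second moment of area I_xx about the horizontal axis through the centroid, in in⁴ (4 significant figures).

Split into non-overlapping primitives; take the origin at the lower-left of the bounding box.
Outer rectangle: 5.6 × 6, A = 33.6 in², y = 3 in, Ī = 100.8 in⁴.
Inner void (subtracted): 4.2 × 4.6, A = 19.32 in², y = 3 in, Ī = 34.0676 in⁴.
By symmetry the centroid is at mid-height, ȳ = 3 in.
All pieces are centred on the horizontal axis through the centroid, so I = ΣĪ (holes subtracted) = 66.7324 in⁴.

I_xx ≈ 66.73 in⁴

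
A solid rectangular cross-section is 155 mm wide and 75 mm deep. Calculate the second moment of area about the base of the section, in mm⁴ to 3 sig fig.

I_base ≈ 2.18 × 10⁷ mm⁴

The section: 155 × 75, A = 11 625 mm², y = 37.5 mm, Ī = 5 449 219 mm⁴.
Transfer it to the base of the section using Ī + A·d² with d = y − 0:
  the section: d = 37.5 mm → contributes +21 796 875 mm⁴
Total I = 21 796 875 mm⁴.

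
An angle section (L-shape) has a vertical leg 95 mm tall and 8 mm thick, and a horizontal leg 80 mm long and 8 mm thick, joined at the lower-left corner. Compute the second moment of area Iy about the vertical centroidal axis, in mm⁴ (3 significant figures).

Treat the section as a set of non-overlapping primitives; coordinates are from the bounding-box lower-left.
Vertical leg: 8 × 95, A = 760 mm², x = 4 mm, Ī = 4053.3 mm⁴.
Horizontal leg (remainder): 72 × 8, A = 576 mm², x = 44 mm, Ī = 248 832 mm⁴.
Centroid: x̄ = ΣA·x / ΣA = 21.246 mm.
Transfer each piece to the vertical centroidal axis using Ī + A·d² with d = x − 21.246:
  vertical leg: d = -17.246 mm → contributes +230 083 mm⁴
  horizontal leg (remainder): d = 22.754 mm → contributes +547 066 mm⁴
Total I = 777 149 mm⁴.

Iy ≈ 7.77 × 10⁵ mm⁴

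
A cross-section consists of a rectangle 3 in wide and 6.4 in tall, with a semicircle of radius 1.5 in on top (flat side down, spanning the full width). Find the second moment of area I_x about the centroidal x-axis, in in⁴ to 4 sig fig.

Split into non-overlapping primitives; take the origin at the lower-left of the bounding box.
Rectangular body: 3 × 6.4, A = 19.2 in², y = 3.2 in, Ī = 65.536 in⁴.
Semicircular cap: semicircle r = 1.5, A = 3.53429 in², y = 7.03662 in, Ī = 0.555645 in⁴.
Centroid: ȳ = ΣA·y / ΣA = 3.79644 in.
Transfer each piece to the centroidal x-axis using Ī + A·d² with d = y − 3.79644:
  rectangular body: d = -0.596444 in → contributes +72.3663 in⁴
  semicircular cap: d = 3.24018 in → contributes +37.6612 in⁴
Total I = 110.028 in⁴.

I_x ≈ 110.0 in⁴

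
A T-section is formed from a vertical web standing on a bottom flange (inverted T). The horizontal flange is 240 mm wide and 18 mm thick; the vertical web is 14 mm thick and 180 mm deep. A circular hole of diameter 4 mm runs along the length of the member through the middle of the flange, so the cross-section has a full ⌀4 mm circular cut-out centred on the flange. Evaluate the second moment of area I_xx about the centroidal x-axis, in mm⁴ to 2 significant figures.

Decompose the section into non-overlapping parts with the origin at the bottom-left of its bounding rectangle.
Flange: 240 × 18, A = 4 320 mm², y = 9 mm, Ī = 116 640 mm⁴.
Web: 14 × 180, A = 2 520 mm², y = 108 mm, Ī = 6 804 000 mm⁴.
Hole (subtracted): ⌀4, A = 12.57 mm², y = 9 mm, Ī = 12.57 mm⁴.
Centroid: ȳ = ΣA·y / ΣA = 45.54 mm.
Transfer each piece to the centroidal x-axis using Ī + A·d² with d = y − 45.54:
  flange: d = -36.54 mm → contributes +5 884 839 mm⁴
  web: d = 62.46 mm → contributes +16 634 897 mm⁴
  hole: d = -36.54 mm → contributes −16 792 mm⁴
Total I = 22 502 945 mm⁴.

I_xx ≈ 2.3 × 10⁷ mm⁴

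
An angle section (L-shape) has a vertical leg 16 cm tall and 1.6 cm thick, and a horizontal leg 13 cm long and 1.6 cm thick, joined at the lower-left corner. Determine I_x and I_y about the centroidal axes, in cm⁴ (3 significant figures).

Decompose the section into non-overlapping parts with the origin at the bottom-left of its bounding rectangle.
Vertical leg: 1.6 × 16, A = 25.6 cm², y = 8 cm, Ī = 546.13 cm⁴.
Horizontal leg (remainder): 11.4 × 1.6, A = 18.24 cm², y = 0.8 cm, Ī = 3.8912 cm⁴.
Centroid: ȳ = ΣA·y / ΣA = 5.0044 cm.
Transfer each piece to the centroidal x-axis using Ī + A·d² with d = y − 5.0044:
  vertical leg: d = 2.9956 cm → contributes +775.86 cm⁴
  horizontal leg (remainder): d = -4.2044 cm → contributes +326.32 cm⁴
Total I = 1102.2 cm⁴.
For the y-axis: x̄ = 3.5044 cm.
Repeating about the centroidal y-axis gives I_y = 653.01 cm⁴.

I_x ≈ 1100 cm⁴, I_y ≈ 653 cm⁴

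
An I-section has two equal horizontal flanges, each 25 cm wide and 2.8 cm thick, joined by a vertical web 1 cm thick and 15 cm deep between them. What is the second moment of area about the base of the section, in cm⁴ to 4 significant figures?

I_base ≈ 2.791 × 10⁴ cm⁴

Break the section into simple shapes (no overlaps), measuring from the bottom-left corner of the bounding box.
Bottom flange: 25 × 2.8, A = 70 cm², y = 1.4 cm, Ī = 45.7333 cm⁴.
Web: 1 × 15, A = 15 cm², y = 10.3 cm, Ī = 281.25 cm⁴.
Top flange: 25 × 2.8, A = 70 cm², y = 19.2 cm, Ī = 45.7333 cm⁴.
Transfer each piece to a horizontal axis along the bottom face using Ī + A·d² with d = y − 0:
  bottom flange: d = 1.4 cm → contributes +182.933 cm⁴
  web: d = 10.3 cm → contributes +1872.6 cm⁴
  top flange: d = 19.2 cm → contributes +25850.5 cm⁴
Total I = 27906.1 cm⁴.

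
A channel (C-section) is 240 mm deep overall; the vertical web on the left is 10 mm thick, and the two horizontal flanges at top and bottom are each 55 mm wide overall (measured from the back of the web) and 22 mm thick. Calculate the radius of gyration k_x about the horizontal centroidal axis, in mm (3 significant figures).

k_x ≈ 89.6 mm

Treat the section as a set of non-overlapping primitives; coordinates are from the bounding-box lower-left.
Web: 10 × 240, A = 2 400 mm², y = 120 mm, Ī = 11 520 000 mm⁴.
Top flange (beyond web): 45 × 22, A = 990 mm², y = 229 mm, Ī = 39 930 mm⁴.
Bottom flange (beyond web): 45 × 22, A = 990 mm², y = 11 mm, Ī = 39 930 mm⁴.
By symmetry the centroid is at mid-height, ȳ = 120 mm.
Transfer each piece to the horizontal centroidal axis using Ī + A·d² with d = y − 120:
  web: d = 0 mm → contributes +11 520 000 mm⁴
  top flange (beyond web): d = 109 mm → contributes +11 802 120 mm⁴
  bottom flange (beyond web): d = -109 mm → contributes +11 802 120 mm⁴
Total I = 35 124 240 mm⁴.
Radius of gyration: k = √(I/A) = √(35 124 240 / 4 380) = 89.55 mm.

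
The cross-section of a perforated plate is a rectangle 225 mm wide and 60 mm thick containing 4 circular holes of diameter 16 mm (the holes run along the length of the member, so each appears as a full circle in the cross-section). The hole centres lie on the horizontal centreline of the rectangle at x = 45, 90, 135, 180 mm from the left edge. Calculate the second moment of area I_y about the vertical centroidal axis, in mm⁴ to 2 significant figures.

I_y ≈ 5.5 × 10⁷ mm⁴

Treat the section as a set of non-overlapping primitives; coordinates are from the bounding-box lower-left.
Plate: 225 × 60, A = 13 500 mm², x = 112.5 mm, Ī = 56 953 125 mm⁴.
Hole 1 (subtracted): ⌀16, A = 201.1 mm², x = 45 mm, Ī = 3 217 mm⁴.
Hole 2 (subtracted): ⌀16, A = 201.1 mm², x = 90 mm, Ī = 3 217 mm⁴.
Hole 3 (subtracted): ⌀16, A = 201.1 mm², x = 135 mm, Ī = 3 217 mm⁴.
Hole 4 (subtracted): ⌀16, A = 201.1 mm², x = 180 mm, Ī = 3 217 mm⁴.
By symmetry the centroid is at mid-width, x̄ = 112.5 mm.
Transfer each piece to the vertical centroidal axis using Ī + A·d² with d = x − 112.5:
  plate: d = 0 mm → contributes +56 953 125 mm⁴
  hole 1: d = -67.5 mm → contributes −919 305 mm⁴
  hole 2: d = -22.5 mm → contributes −105 005 mm⁴
  hole 3: d = 22.5 mm → contributes −105 005 mm⁴
  hole 4: d = 67.5 mm → contributes −919 305 mm⁴
Total I = 54 904 505 mm⁴.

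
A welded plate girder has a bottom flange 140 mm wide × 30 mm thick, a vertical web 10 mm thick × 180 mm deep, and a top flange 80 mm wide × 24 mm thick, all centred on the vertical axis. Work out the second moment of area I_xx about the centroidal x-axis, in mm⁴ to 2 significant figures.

I_xx ≈ 6.4 × 10⁷ mm⁴

Treat the section as a set of non-overlapping primitives; coordinates are from the bounding-box lower-left.
Bottom plate: 140 × 30, A = 4 200 mm², y = 15 mm, Ī = 315 000 mm⁴.
Web plate: 10 × 180, A = 1 800 mm², y = 120 mm, Ī = 4 860 000 mm⁴.
Top plate: 80 × 24, A = 1 920 mm², y = 222 mm, Ī = 92 160 mm⁴.
Centroid: ȳ = ΣA·y / ΣA = 89.05 mm.
Transfer each piece to the centroidal x-axis using Ī + A·d² with d = y − 89.05:
  bottom plate: d = -74.05 mm → contributes +23 342 463 mm⁴
  web plate: d = 30.95 mm → contributes +6 584 731 mm⁴
  top plate: d = 133 mm → contributes +34 031 829 mm⁴
Total I = 63 959 024 mm⁴.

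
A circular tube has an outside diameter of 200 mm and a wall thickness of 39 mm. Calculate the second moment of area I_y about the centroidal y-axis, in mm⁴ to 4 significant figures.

Break the section into simple shapes (no overlaps), measuring from the bottom-left corner of the bounding box.
Outer circle: ⌀200, A = 31415.9 mm², x = 100 mm, Ī = 78 539 816 mm⁴.
Bore (subtracted): ⌀122, A = 11689.9 mm², x = 100 mm, Ī = 10 874 498 mm⁴.
By symmetry the centroid is at mid-width, x̄ = 100 mm.
All pieces are centred on the centroidal y-axis, so I = ΣĪ (holes subtracted) = 67 665 318 mm⁴.

I_y ≈ 6.767 × 10⁷ mm⁴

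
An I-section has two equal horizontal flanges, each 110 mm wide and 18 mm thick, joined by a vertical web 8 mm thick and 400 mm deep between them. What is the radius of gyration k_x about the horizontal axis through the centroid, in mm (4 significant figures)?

k_x ≈ 173.6 mm

Decompose the section into non-overlapping parts with the origin at the bottom-left of its bounding rectangle.
Bottom flange: 110 × 18, A = 1 980 mm², y = 9 mm, Ī = 53 460 mm⁴.
Web: 8 × 400, A = 3 200 mm², y = 218 mm, Ī = 42 666 667 mm⁴.
Top flange: 110 × 18, A = 1 980 mm², y = 427 mm, Ī = 53 460 mm⁴.
By symmetry the centroid is at mid-height, ȳ = 218 mm.
Transfer each piece to the horizontal axis through the centroid using Ī + A·d² with d = y − 218:
  bottom flange: d = -209 mm → contributes +86 541 840 mm⁴
  web: d = 0 mm → contributes +42 666 667 mm⁴
  top flange: d = 209 mm → contributes +86 541 840 mm⁴
Total I = 215 750 347 mm⁴.
Radius of gyration: k = √(I/A) = √(215 750 347 / 7 160) = 173.588 mm.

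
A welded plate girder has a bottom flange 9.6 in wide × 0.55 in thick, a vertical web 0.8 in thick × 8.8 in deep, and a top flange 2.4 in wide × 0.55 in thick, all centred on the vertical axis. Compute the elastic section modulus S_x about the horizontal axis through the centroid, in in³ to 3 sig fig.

S_x ≈ 26.1 in³

Treat the section as a set of non-overlapping primitives; coordinates are from the bounding-box lower-left.
Bottom plate: 9.6 × 0.55, A = 5.28 in², y = 0.275 in, Ī = 0.1331 in⁴.
Web plate: 0.8 × 8.8, A = 7.04 in², y = 4.95 in, Ī = 45.431 in⁴.
Top plate: 2.4 × 0.55, A = 1.32 in², y = 9.625 in, Ī = 0.033275 in⁴.
Centroid: ȳ = ΣA·y / ΣA = 3.5927 in.
Transfer each piece to the horizontal axis through the centroid using Ī + A·d² with d = y − 3.5927:
  bottom plate: d = -3.3177 in → contributes +58.252 in⁴
  web plate: d = 1.3573 in → contributes +58.4 in⁴
  top plate: d = 6.0323 in → contributes +48.066 in⁴
Total I = 164.72 in⁴.
Extreme fibre distance c = 6.3073 in; S = I/c = 26.116 in³.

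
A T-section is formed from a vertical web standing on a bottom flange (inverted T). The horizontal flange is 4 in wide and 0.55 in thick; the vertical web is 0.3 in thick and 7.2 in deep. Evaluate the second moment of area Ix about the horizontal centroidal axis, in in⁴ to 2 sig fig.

Ix ≈ 26 in⁴

Decompose the section into non-overlapping parts with the origin at the bottom-left of its bounding rectangle.
Flange: 4 × 0.55, A = 2.2 in², y = 0.275 in, Ī = 0.05546 in⁴.
Web: 0.3 × 7.2, A = 2.16 in², y = 4.15 in, Ī = 9.331 in⁴.
Centroid: ȳ = ΣA·y / ΣA = 2.195 in.
Transfer each piece to the horizontal centroidal axis using Ī + A·d² with d = y − 2.195:
  flange: d = -1.92 in → contributes +8.163 in⁴
  web: d = 1.955 in → contributes +17.59 in⁴
Total I = 25.75 in⁴.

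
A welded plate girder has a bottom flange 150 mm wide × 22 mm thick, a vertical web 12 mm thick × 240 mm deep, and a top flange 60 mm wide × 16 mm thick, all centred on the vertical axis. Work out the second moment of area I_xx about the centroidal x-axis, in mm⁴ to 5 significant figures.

Split into non-overlapping primitives; take the origin at the lower-left of the bounding box.
Bottom plate: 150 × 22, A = 3 300 mm², y = 11 mm, Ī = 133 100 mm⁴.
Web plate: 12 × 240, A = 2 880 mm², y = 142 mm, Ī = 13 824 000 mm⁴.
Top plate: 60 × 16, A = 960 mm², y = 270 mm, Ī = 20 480 mm⁴.
Centroid: ȳ = ΣA·y / ΣA = 98.66387 mm.
Transfer each piece to the centroidal x-axis using Ī + A·d² with d = y − 98.66387:
  bottom plate: d = -87.66387 mm → contributes +25 493 446 mm⁴
  web plate: d = 43.33613 mm → contributes +19 232 699 mm⁴
  top plate: d = 171.3361 mm → contributes +28 202 308 mm⁴
Total I = 72 928 453 mm⁴.

I_xx ≈ 7.2928 × 10⁷ mm⁴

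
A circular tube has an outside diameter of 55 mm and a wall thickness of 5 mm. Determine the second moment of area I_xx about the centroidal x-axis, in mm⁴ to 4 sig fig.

I_xx ≈ 2.479 × 10⁵ mm⁴

Treat the section as a set of non-overlapping primitives; coordinates are from the bounding-box lower-left.
Outer circle: ⌀55, A = 2375.83 mm², y = 27.5 mm, Ī = 449 180 mm⁴.
Bore (subtracted): ⌀45, A = 1590.43 mm², y = 27.5 mm, Ī = 201 289 mm⁴.
By symmetry the centroid is at mid-height, ȳ = 27.5 mm.
All pieces are centred on the centroidal x-axis, so I = ΣĪ (holes subtracted) = 247 891 mm⁴.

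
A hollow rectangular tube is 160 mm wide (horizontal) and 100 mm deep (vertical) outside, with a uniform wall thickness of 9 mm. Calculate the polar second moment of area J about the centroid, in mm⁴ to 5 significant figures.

Decompose the section into non-overlapping parts with the origin at the bottom-left of its bounding rectangle.
Outer rectangle: 160 × 100, A = 16 000 mm², y = 50 mm, Ī = 13 333 333 mm⁴.
Inner void (subtracted): 142 × 82, A = 11 644 mm², y = 50 mm, Ī = 6 524 521 mm⁴.
By symmetry the centroid is at mid-height, ȳ = 50 mm.
All pieces are centred on the centroidal x-axis, so I = ΣĪ (holes subtracted) = 6 808 812 mm⁴.
Repeating about the centroidal y-axis gives I_y = 14 567 532 mm⁴.
Polar second moment: J = I_x + I_y = 21 376 344 mm⁴.

J ≈ 2.1376 × 10⁷ mm⁴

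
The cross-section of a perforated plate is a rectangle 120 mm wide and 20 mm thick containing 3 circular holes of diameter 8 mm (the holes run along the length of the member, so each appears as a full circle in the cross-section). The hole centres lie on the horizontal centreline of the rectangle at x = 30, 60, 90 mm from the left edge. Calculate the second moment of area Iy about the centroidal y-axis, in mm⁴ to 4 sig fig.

Split into non-overlapping primitives; take the origin at the lower-left of the bounding box.
Plate: 120 × 20, A = 2 400 mm², x = 60 mm, Ī = 2 880 000 mm⁴.
Hole 1 (subtracted): ⌀8, A = 50.2655 mm², x = 30 mm, Ī = 201.062 mm⁴.
Hole 2 (subtracted): ⌀8, A = 50.2655 mm², x = 60 mm, Ī = 201.062 mm⁴.
Hole 3 (subtracted): ⌀8, A = 50.2655 mm², x = 90 mm, Ī = 201.062 mm⁴.
By symmetry the centroid is at mid-width, x̄ = 60 mm.
Transfer each piece to the centroidal y-axis using Ī + A·d² with d = x − 60:
  plate: d = 0 mm → contributes +2 880 000 mm⁴
  hole 1: d = -30 mm → contributes −45 440 mm⁴
  hole 2: d = 0 mm → contributes −201.062 mm⁴
  hole 3: d = 30 mm → contributes −45 440 mm⁴
Total I = 2 788 919 mm⁴.

Iy ≈ 2.789 × 10⁶ mm⁴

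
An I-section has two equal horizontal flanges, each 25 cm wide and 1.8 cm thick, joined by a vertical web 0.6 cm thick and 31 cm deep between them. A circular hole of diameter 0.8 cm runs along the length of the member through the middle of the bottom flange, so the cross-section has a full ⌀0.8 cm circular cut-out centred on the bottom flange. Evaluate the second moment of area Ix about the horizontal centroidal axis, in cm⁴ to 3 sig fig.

Ix ≈ 2.56 × 10⁴ cm⁴

Break the section into simple shapes (no overlaps), measuring from the bottom-left corner of the bounding box.
Bottom flange: 25 × 1.8, A = 45 cm², y = 0.9 cm, Ī = 12.15 cm⁴.
Web: 0.6 × 31, A = 18.6 cm², y = 17.3 cm, Ī = 1489.6 cm⁴.
Top flange: 25 × 1.8, A = 45 cm², y = 33.7 cm, Ī = 12.15 cm⁴.
Hole (subtracted): ⌀0.8, A = 0.50265 cm², y = 0.9 cm, Ī = 0.020106 cm⁴.
Centroid: ȳ = ΣA·y / ΣA = 17.376 cm.
Transfer each piece to the horizontal centroidal axis using Ī + A·d² with d = y − 17.376:
  bottom flange: d = -16.476 cm → contributes +12 228 cm⁴
  web: d = -0.07626 cm → contributes +1489.7 cm⁴
  top flange: d = 16.324 cm → contributes +12 003 cm⁴
  hole: d = -16.476 cm → contributes −136.47 cm⁴
Total I = 25 584 cm⁴.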